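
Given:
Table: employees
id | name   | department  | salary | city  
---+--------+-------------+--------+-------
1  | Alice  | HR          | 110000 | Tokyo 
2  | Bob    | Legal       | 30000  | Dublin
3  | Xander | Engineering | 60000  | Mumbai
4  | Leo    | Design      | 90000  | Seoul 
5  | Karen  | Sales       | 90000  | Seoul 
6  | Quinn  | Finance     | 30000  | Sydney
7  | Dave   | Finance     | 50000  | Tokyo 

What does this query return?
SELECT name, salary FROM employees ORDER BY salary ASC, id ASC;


Sorting by salary ASC, then id ASC for ties

7 rows:
Bob, 30000
Quinn, 30000
Dave, 50000
Xander, 60000
Leo, 90000
Karen, 90000
Alice, 110000


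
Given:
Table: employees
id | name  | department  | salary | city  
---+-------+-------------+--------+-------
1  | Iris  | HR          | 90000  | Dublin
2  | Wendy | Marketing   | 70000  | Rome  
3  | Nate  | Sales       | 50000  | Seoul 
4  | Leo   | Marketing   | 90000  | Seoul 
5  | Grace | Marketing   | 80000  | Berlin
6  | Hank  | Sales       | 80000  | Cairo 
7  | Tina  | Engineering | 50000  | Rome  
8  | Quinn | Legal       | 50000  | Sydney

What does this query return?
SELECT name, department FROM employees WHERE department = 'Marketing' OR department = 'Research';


Filtering: department = 'Marketing' OR 'Research'
Matching: 3 rows

3 rows:
Wendy, Marketing
Leo, Marketing
Grace, Marketing


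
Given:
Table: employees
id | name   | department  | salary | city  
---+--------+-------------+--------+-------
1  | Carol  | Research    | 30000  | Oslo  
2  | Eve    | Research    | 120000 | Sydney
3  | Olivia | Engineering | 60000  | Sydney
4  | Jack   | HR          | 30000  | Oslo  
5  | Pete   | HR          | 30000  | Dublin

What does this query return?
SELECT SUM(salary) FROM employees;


SUM(salary) = 30000 + 120000 + 60000 + 30000 + 30000 = 270000

270000


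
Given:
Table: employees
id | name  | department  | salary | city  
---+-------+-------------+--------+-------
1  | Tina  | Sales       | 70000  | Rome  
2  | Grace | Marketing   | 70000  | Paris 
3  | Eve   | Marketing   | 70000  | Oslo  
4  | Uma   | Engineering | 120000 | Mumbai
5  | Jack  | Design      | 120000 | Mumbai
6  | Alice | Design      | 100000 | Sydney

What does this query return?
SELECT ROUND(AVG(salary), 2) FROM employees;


SUM(salary) = 550000
COUNT = 6
ROUND(AVG, 2) = ROUND(550000 / 6, 2) = 91666.67

91666.67


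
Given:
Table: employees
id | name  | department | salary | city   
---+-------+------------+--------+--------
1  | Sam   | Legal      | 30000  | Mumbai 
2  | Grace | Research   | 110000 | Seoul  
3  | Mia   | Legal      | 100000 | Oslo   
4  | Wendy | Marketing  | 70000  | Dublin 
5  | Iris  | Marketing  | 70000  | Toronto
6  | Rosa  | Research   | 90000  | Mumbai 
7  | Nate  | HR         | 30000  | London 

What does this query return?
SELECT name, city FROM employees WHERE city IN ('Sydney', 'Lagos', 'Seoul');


Filtering: city IN ('Sydney', 'Lagos', 'Seoul')
Matching: 1 rows

1 rows:
Grace, Seoul


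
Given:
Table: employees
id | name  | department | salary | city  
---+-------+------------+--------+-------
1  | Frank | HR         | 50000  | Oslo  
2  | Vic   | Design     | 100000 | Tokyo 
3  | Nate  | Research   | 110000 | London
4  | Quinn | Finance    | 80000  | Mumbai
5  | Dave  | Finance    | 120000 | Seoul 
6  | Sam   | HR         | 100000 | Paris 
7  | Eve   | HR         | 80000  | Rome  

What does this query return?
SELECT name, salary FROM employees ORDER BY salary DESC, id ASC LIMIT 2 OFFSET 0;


Sort by salary DESC (id ASC tiebreak), then skip 0 and take 2
Rows 1 through 2

2 rows:
Dave, 120000
Nate, 110000


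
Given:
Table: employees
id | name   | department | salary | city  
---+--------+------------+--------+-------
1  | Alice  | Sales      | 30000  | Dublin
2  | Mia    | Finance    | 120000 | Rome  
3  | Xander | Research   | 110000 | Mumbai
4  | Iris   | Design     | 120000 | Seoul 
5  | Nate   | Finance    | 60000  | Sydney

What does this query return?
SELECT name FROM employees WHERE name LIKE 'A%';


LIKE 'A%' matches names starting with 'A'
Matching: 1

1 rows:
Alice


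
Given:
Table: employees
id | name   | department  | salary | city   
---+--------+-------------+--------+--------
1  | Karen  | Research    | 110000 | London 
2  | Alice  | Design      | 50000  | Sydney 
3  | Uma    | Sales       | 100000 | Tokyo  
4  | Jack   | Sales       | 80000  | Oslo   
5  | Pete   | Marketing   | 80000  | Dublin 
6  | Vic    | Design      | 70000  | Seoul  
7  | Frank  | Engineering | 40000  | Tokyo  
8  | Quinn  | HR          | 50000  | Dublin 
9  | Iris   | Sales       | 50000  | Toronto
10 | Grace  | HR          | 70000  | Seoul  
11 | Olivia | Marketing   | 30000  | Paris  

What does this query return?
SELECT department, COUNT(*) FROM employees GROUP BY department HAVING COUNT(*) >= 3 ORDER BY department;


Groups with count >= 3:
  Sales: 3 -> PASS
  Design: 2 -> filtered out
  Engineering: 1 -> filtered out
  HR: 2 -> filtered out
  Marketing: 2 -> filtered out
  Research: 1 -> filtered out


1 groups:
Sales, 3


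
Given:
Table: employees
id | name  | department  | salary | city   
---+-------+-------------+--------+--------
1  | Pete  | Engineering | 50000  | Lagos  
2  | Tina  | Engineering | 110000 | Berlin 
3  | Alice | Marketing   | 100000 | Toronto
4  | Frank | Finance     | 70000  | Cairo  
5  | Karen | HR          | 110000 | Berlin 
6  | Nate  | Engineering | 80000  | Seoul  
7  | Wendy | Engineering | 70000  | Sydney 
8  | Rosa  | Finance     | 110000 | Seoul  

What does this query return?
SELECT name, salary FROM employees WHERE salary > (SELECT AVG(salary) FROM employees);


Subquery: AVG(salary) = 87500.0
Filtering: salary > 87500.0
  Tina (110000) -> MATCH
  Alice (100000) -> MATCH
  Karen (110000) -> MATCH
  Rosa (110000) -> MATCH


4 rows:
Tina, 110000
Alice, 100000
Karen, 110000
Rosa, 110000


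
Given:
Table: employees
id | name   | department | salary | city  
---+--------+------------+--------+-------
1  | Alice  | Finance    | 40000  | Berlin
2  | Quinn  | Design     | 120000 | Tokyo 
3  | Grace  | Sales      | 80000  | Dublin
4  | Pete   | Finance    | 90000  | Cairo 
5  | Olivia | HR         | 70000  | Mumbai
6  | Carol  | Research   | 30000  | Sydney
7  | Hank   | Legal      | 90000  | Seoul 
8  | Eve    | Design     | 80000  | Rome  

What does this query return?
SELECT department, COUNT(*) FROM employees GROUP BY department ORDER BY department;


Assigning each row to its department group:
  Alice -> Finance
  Quinn -> Design
  Grace -> Sales
  Pete -> Finance
  Olivia -> HR
  Carol -> Research
  Hank -> Legal
  Eve -> Design


6 groups:
Design, 2
Finance, 2
HR, 1
Legal, 1
Research, 1
Sales, 1


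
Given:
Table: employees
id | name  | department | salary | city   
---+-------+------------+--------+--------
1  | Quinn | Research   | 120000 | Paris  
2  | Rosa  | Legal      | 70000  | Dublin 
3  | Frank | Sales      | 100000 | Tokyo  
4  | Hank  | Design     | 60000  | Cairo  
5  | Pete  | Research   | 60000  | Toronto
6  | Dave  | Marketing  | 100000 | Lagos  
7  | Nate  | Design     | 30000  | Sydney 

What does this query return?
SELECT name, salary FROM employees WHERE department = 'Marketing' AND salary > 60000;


Filtering: department = 'Marketing' AND salary > 60000
Matching: 1 rows

1 rows:
Dave, 100000


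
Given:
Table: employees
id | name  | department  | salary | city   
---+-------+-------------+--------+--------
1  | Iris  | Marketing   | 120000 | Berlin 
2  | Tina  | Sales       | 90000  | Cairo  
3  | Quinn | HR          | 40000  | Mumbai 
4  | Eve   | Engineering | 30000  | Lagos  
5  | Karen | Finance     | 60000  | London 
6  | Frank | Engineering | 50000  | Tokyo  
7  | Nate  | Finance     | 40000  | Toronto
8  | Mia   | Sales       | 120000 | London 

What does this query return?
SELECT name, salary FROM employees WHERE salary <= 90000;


Filtering: salary <= 90000
Matching: 6 rows

6 rows:
Tina, 90000
Quinn, 40000
Eve, 30000
Karen, 60000
Frank, 50000
Nate, 40000


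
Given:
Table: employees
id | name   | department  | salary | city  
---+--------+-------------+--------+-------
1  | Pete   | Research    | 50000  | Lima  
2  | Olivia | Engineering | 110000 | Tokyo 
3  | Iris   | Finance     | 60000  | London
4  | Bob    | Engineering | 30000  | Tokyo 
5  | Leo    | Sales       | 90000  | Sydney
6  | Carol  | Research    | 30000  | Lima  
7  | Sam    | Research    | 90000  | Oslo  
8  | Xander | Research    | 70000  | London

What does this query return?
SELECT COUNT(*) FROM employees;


COUNT(*) counts all rows

8


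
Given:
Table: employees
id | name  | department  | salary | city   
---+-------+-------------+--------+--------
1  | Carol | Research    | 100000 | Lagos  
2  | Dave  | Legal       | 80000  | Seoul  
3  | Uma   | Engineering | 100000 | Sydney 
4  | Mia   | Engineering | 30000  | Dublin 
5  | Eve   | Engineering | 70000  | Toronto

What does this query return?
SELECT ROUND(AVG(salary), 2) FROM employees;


SUM(salary) = 380000
COUNT = 5
ROUND(AVG, 2) = ROUND(380000 / 5, 2) = 76000.0

76000.0


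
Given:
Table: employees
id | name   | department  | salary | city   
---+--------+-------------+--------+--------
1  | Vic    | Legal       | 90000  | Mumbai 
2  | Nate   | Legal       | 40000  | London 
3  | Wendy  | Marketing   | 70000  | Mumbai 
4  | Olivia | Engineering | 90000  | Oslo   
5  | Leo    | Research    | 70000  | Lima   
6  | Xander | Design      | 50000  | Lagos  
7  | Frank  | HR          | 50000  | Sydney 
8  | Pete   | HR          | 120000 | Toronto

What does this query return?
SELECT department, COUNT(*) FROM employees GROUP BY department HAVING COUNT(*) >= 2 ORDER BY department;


Groups with count >= 2:
  HR: 2 -> PASS
  Legal: 2 -> PASS
  Design: 1 -> filtered out
  Engineering: 1 -> filtered out
  Marketing: 1 -> filtered out
  Research: 1 -> filtered out


2 groups:
HR, 2
Legal, 2


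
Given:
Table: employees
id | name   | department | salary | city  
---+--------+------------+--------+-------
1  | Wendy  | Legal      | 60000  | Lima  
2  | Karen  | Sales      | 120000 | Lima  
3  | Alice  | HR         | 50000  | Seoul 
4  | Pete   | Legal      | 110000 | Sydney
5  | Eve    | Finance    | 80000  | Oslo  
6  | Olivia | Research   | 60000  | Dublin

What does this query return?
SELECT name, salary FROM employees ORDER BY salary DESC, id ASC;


Sorting by salary DESC, then id ASC for ties

6 rows:
Karen, 120000
Pete, 110000
Eve, 80000
Wendy, 60000
Olivia, 60000
Alice, 50000


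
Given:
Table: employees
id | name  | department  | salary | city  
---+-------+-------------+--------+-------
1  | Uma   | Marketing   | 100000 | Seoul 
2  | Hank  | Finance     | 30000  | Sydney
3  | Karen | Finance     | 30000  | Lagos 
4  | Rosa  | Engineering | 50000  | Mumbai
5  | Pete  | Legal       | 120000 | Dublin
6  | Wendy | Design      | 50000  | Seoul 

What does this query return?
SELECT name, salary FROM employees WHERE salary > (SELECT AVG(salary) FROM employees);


Subquery: AVG(salary) = 63333.33
Filtering: salary > 63333.33
  Uma (100000) -> MATCH
  Pete (120000) -> MATCH


2 rows:
Uma, 100000
Pete, 120000


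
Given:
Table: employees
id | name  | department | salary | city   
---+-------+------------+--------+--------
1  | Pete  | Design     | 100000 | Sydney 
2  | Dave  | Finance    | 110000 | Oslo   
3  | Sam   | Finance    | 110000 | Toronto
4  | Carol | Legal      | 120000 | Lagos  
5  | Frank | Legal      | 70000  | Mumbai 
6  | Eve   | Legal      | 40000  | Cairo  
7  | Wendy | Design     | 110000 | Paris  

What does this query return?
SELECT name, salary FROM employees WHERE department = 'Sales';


Filtering: department = 'Sales'
Matching rows: 0

Empty result set (0 rows)


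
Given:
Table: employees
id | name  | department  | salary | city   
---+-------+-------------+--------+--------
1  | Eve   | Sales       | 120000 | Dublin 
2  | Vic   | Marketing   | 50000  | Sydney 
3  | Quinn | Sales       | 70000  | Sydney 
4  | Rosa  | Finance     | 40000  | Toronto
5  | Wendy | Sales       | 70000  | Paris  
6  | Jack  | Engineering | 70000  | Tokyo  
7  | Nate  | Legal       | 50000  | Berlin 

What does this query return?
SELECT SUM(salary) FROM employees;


SUM(salary) = 120000 + 50000 + 70000 + 40000 + 70000 + 70000 + 50000 = 470000

470000


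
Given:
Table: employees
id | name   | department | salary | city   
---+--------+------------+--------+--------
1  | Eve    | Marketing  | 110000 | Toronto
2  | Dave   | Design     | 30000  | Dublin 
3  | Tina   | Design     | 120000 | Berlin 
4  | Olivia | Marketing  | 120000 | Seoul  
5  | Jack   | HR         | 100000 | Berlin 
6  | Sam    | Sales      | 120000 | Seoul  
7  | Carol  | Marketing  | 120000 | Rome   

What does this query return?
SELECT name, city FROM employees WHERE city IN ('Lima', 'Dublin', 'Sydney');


Filtering: city IN ('Lima', 'Dublin', 'Sydney')
Matching: 1 rows

1 rows:
Dave, Dublin


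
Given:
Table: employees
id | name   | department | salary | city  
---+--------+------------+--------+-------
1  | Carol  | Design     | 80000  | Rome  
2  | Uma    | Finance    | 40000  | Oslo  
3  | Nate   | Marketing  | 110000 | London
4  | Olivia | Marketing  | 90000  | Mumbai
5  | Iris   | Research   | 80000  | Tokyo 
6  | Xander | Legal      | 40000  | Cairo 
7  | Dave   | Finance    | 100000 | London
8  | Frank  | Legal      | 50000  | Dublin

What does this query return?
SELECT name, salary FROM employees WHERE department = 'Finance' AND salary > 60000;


Filtering: department = 'Finance' AND salary > 60000
Matching: 1 rows

1 rows:
Dave, 100000


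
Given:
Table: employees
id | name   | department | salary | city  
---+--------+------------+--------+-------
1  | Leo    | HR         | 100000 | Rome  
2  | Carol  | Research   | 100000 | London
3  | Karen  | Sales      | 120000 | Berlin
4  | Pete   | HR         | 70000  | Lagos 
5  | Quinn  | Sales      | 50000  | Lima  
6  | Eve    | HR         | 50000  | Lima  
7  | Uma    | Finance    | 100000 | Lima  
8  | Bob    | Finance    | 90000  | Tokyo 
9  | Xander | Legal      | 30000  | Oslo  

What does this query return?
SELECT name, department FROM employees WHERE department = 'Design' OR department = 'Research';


Filtering: department = 'Design' OR 'Research'
Matching: 1 rows

1 rows:
Carol, Research


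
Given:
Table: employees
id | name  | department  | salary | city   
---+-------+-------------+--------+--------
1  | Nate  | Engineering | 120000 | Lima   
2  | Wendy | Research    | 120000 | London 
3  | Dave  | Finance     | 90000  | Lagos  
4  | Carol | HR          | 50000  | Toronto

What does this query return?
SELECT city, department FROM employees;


Projecting columns: city, department

4 rows:
Lima, Engineering
London, Research
Lagos, Finance
Toronto, HR


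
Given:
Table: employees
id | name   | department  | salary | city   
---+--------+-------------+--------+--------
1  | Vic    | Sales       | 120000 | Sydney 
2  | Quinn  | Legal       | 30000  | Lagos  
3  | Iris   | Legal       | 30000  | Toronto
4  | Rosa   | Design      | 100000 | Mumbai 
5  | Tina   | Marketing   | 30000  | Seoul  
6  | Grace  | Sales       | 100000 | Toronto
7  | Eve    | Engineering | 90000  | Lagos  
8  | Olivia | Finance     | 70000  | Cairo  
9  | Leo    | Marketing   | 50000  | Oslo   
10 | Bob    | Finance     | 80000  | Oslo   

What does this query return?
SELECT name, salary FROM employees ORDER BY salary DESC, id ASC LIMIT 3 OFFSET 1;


Sort by salary DESC (id ASC tiebreak), then skip 1 and take 3
Rows 2 through 4

3 rows:
Rosa, 100000
Grace, 100000
Eve, 90000


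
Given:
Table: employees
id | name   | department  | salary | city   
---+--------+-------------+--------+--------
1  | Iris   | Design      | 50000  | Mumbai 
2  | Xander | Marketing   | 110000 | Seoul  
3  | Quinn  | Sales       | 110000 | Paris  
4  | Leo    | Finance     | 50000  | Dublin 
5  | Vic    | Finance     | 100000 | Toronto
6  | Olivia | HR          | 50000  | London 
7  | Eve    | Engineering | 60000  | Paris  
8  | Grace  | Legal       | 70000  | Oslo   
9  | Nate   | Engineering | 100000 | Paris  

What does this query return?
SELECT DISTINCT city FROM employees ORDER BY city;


All 'city' values (row order): Mumbai, Seoul, Paris, Dublin, Toronto, London, Paris, Oslo, Paris
Removing duplicates leaves 7 unique value(s).

7 values:
Dublin
London
Mumbai
Oslo
Paris
Seoul
Toronto


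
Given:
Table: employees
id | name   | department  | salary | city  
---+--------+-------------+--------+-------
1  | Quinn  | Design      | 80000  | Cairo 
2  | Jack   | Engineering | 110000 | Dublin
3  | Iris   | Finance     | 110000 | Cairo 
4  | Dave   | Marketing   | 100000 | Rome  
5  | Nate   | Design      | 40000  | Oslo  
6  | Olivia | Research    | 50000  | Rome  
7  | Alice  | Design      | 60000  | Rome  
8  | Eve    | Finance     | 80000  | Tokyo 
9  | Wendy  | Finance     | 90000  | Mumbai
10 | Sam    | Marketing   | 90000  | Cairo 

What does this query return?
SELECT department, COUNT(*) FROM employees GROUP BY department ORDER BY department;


Assigning each row to its department group:
  Quinn -> Design
  Jack -> Engineering
  Iris -> Finance
  Dave -> Marketing
  Nate -> Design
  Olivia -> Research
  Alice -> Design
  Eve -> Finance
  Wendy -> Finance
  Sam -> Marketing


5 groups:
Design, 3
Engineering, 1
Finance, 3
Marketing, 2
Research, 1


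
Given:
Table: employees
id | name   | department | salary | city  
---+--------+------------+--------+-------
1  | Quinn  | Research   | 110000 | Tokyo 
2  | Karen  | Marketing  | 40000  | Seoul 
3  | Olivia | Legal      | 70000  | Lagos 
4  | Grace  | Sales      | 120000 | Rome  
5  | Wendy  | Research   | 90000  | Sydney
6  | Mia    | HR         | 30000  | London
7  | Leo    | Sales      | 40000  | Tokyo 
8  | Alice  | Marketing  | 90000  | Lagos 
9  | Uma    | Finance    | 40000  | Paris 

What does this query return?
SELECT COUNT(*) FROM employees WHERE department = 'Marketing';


Counting rows where department = 'Marketing'
  Karen -> MATCH
  Alice -> MATCH


2


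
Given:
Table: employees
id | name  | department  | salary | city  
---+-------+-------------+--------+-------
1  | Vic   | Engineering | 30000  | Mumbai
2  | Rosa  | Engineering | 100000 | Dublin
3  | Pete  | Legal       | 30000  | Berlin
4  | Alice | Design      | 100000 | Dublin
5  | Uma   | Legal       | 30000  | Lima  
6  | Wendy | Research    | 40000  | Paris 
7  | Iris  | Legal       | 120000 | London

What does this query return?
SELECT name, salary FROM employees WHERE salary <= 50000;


Filtering: salary <= 50000
Matching: 4 rows

4 rows:
Vic, 30000
Pete, 30000
Uma, 30000
Wendy, 40000


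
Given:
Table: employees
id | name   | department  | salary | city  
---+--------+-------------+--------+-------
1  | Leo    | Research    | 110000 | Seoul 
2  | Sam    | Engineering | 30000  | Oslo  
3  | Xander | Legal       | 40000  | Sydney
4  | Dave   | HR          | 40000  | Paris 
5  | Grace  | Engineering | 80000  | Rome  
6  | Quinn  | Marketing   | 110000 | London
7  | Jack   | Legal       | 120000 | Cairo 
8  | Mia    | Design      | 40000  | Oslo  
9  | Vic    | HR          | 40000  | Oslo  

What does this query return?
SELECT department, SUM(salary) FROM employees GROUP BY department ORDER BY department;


Summing salary within each department:
  Design: 40000 = 40000
  Engineering: 30000 + 80000 = 110000
  HR: 40000 + 40000 = 80000
  Legal: 40000 + 120000 = 160000
  Marketing: 110000 = 110000
  Research: 110000 = 110000


6 groups:
Design, 40000
Engineering, 110000
HR, 80000
Legal, 160000
Marketing, 110000
Research, 110000


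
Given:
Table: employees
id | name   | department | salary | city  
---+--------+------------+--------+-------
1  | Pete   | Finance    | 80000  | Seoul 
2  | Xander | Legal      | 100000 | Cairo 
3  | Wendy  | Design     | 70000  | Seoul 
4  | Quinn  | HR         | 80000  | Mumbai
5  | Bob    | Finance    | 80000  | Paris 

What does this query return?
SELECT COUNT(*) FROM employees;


COUNT(*) counts all rows

5


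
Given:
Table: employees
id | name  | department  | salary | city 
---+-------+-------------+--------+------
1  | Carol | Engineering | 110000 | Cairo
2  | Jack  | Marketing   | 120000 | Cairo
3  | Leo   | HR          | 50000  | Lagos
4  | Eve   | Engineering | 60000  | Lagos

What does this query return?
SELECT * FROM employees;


SELECT * returns all 4 rows with all columns

4 rows:
1, Carol, Engineering, 110000, Cairo
2, Jack, Marketing, 120000, Cairo
3, Leo, HR, 50000, Lagos
4, Eve, Engineering, 60000, Lagos


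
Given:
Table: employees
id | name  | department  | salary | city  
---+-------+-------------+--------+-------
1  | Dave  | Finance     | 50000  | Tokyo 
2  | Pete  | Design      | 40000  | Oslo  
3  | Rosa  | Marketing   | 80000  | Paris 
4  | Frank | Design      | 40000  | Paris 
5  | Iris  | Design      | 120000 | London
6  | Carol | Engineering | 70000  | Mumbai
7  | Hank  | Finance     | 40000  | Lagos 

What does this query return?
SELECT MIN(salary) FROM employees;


Salaries: 50000, 40000, 80000, 40000, 120000, 70000, 40000
MIN = 40000

40000


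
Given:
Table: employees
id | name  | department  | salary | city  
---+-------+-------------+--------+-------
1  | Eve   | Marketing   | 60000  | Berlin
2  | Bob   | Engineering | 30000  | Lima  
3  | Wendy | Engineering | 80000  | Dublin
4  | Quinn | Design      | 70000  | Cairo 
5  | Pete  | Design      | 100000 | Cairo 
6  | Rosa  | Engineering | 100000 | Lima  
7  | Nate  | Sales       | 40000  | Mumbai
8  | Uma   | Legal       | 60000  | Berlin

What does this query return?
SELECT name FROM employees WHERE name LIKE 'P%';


LIKE 'P%' matches names starting with 'P'
Matching: 1

1 rows:
Pete


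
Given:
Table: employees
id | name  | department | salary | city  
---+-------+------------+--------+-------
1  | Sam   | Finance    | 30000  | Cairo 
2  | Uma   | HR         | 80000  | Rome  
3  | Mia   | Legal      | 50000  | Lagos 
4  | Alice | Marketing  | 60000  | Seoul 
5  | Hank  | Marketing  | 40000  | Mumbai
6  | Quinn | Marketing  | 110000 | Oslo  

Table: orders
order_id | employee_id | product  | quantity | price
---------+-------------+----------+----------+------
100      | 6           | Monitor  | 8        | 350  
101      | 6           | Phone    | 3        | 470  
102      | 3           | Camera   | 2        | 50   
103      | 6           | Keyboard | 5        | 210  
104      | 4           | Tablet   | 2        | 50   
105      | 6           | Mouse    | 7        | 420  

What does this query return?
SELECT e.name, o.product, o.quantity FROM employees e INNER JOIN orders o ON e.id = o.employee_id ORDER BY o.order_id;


Joining employees.id = orders.employee_id:
  employee Quinn (id=6) -> order Monitor
  employee Quinn (id=6) -> order Phone
  employee Mia (id=3) -> order Camera
  employee Quinn (id=6) -> order Keyboard
  employee Alice (id=4) -> order Tablet
  employee Quinn (id=6) -> order Mouse


6 rows:
Quinn, Monitor, 8
Quinn, Phone, 3
Mia, Camera, 2
Quinn, Keyboard, 5
Alice, Tablet, 2
Quinn, Mouse, 7


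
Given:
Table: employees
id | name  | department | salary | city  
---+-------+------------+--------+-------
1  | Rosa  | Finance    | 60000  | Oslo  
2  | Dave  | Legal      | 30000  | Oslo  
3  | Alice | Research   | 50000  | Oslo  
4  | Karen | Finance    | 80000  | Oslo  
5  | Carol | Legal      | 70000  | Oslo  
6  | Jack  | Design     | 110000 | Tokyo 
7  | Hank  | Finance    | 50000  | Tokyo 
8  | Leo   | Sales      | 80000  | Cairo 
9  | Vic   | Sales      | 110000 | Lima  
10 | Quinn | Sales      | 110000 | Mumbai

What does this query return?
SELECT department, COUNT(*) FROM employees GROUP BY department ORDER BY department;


Assigning each row to its department group:
  Rosa -> Finance
  Dave -> Legal
  Alice -> Research
  Karen -> Finance
  Carol -> Legal
  Jack -> Design
  Hank -> Finance
  Leo -> Sales
  Vic -> Sales
  Quinn -> Sales


5 groups:
Design, 1
Finance, 3
Legal, 2
Research, 1
Sales, 3


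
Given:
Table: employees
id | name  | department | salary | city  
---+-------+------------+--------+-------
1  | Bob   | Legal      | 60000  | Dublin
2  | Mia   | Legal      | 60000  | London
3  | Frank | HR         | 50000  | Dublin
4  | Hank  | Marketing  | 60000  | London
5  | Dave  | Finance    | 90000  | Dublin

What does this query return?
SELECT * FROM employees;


SELECT * returns all 5 rows with all columns

5 rows:
1, Bob, Legal, 60000, Dublin
2, Mia, Legal, 60000, London
3, Frank, HR, 50000, Dublin
4, Hank, Marketing, 60000, London
5, Dave, Finance, 90000, Dublin


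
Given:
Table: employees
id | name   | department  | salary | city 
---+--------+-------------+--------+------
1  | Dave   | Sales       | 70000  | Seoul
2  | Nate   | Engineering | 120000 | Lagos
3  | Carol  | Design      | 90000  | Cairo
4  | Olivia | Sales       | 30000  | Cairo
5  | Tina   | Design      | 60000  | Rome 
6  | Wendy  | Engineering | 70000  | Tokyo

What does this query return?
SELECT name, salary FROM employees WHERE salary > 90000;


Filtering: salary > 90000
Matching: 1 rows

1 rows:
Nate, 120000


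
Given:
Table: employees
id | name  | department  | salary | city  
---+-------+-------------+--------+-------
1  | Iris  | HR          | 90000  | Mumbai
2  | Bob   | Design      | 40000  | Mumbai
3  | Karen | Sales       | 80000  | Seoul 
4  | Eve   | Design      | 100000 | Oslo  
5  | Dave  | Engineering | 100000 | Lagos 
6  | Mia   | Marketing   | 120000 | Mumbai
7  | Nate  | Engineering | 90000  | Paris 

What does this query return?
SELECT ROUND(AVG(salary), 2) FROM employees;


SUM(salary) = 620000
COUNT = 7
ROUND(AVG, 2) = ROUND(620000 / 7, 2) = 88571.43

88571.43


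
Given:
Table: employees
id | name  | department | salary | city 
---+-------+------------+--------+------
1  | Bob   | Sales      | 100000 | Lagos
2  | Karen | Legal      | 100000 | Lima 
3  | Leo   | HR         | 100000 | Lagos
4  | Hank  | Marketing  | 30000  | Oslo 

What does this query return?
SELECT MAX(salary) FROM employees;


Salaries: 100000, 100000, 100000, 30000
MAX = 100000

100000


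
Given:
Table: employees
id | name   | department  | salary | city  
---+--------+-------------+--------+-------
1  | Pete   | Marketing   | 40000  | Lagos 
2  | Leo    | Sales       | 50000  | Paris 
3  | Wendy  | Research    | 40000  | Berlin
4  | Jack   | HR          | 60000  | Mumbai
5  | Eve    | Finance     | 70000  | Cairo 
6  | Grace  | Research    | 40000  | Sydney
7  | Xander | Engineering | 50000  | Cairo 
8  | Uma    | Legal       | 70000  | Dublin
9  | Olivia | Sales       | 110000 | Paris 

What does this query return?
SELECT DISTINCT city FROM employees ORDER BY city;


All 'city' values (row order): Lagos, Paris, Berlin, Mumbai, Cairo, Sydney, Cairo, Dublin, Paris
Removing duplicates leaves 7 unique value(s).

7 values:
Berlin
Cairo
Dublin
Lagos
Mumbai
Paris
Sydney


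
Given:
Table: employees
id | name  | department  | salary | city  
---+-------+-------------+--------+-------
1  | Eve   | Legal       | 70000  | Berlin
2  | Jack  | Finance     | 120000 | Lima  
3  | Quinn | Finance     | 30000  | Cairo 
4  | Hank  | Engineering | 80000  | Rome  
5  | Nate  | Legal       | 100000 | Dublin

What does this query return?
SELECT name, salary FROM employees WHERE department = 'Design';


Filtering: department = 'Design'
Matching rows: 0

Empty result set (0 rows)


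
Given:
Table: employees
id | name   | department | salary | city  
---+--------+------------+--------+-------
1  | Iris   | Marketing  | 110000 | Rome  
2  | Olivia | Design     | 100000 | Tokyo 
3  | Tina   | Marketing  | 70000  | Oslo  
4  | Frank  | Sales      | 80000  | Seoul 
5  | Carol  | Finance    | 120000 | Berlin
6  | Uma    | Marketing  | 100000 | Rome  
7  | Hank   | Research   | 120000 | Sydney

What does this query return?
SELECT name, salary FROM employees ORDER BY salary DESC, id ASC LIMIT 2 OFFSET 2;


Sort by salary DESC (id ASC tiebreak), then skip 2 and take 2
Rows 3 through 4

2 rows:
Iris, 110000
Olivia, 100000


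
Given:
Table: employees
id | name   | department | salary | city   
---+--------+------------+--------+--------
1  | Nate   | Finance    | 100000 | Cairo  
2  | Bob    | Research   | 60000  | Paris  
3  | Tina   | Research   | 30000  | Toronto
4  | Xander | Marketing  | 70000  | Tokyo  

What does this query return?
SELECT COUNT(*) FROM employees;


COUNT(*) counts all rows

4


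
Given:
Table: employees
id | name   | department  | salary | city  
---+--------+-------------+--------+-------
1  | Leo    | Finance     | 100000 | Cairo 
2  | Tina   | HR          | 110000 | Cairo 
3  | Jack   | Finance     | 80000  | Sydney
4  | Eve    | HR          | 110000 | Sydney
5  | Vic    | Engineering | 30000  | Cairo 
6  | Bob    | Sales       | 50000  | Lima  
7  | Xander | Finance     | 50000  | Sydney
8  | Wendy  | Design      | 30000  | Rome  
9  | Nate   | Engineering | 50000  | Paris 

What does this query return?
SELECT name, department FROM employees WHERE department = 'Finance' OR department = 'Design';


Filtering: department = 'Finance' OR 'Design'
Matching: 4 rows

4 rows:
Leo, Finance
Jack, Finance
Xander, Finance
Wendy, Design


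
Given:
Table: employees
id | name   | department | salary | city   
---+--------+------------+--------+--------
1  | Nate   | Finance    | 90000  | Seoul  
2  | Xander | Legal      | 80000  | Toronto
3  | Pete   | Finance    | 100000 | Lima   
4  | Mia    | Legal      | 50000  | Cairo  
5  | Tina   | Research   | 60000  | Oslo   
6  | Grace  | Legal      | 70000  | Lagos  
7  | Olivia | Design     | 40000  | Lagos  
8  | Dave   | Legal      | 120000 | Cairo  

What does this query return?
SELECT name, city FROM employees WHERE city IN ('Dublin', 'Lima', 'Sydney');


Filtering: city IN ('Dublin', 'Lima', 'Sydney')
Matching: 1 rows

1 rows:
Pete, Lima


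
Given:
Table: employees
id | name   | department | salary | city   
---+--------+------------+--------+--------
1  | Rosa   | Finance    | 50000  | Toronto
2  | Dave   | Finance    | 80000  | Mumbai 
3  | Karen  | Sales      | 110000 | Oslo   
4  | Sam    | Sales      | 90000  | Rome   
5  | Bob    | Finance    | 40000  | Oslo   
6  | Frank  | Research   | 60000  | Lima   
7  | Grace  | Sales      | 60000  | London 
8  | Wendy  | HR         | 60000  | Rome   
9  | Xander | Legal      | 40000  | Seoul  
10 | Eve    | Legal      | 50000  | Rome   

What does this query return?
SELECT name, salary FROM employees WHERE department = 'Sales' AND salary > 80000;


Filtering: department = 'Sales' AND salary > 80000
Matching: 2 rows

2 rows:
Karen, 110000
Sam, 90000


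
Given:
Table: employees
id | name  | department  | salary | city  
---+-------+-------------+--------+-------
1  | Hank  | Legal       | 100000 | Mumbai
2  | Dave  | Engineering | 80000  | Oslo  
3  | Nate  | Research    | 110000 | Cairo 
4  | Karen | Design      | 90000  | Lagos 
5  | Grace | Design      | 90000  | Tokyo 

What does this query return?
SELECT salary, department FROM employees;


Projecting columns: salary, department

5 rows:
100000, Legal
80000, Engineering
110000, Research
90000, Design
90000, Design


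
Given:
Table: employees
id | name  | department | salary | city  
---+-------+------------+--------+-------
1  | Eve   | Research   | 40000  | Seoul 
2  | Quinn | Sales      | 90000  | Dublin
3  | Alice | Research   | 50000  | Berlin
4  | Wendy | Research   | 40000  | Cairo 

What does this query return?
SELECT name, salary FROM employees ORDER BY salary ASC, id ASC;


Sorting by salary ASC, then id ASC for ties

4 rows:
Eve, 40000
Wendy, 40000
Alice, 50000
Quinn, 90000


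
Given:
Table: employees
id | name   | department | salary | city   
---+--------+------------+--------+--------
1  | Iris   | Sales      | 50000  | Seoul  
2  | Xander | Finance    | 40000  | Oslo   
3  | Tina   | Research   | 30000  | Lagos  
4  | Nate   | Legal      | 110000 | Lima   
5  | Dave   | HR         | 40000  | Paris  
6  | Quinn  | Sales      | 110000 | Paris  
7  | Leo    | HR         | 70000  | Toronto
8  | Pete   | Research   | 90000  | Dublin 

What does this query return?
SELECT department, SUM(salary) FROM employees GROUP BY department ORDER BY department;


Summing salary within each department:
  Finance: 40000 = 40000
  HR: 40000 + 70000 = 110000
  Legal: 110000 = 110000
  Research: 30000 + 90000 = 120000
  Sales: 50000 + 110000 = 160000


5 groups:
Finance, 40000
HR, 110000
Legal, 110000
Research, 120000
Sales, 160000


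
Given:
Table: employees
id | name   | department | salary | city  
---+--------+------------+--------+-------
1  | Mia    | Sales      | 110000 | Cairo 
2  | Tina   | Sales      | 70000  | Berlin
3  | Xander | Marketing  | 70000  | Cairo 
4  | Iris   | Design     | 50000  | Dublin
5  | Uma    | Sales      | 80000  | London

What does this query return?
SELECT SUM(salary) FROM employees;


SUM(salary) = 110000 + 70000 + 70000 + 50000 + 80000 = 380000

380000


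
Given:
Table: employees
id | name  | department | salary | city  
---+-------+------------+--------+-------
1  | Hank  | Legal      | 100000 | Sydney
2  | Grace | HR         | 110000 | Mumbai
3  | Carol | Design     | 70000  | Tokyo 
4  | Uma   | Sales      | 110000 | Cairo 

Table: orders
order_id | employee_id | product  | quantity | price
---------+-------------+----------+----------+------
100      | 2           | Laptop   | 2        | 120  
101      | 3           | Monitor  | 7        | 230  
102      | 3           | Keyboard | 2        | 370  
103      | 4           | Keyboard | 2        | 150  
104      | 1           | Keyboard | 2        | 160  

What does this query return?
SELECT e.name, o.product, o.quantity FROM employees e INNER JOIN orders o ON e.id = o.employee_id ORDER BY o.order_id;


Joining employees.id = orders.employee_id:
  employee Grace (id=2) -> order Laptop
  employee Carol (id=3) -> order Monitor
  employee Carol (id=3) -> order Keyboard
  employee Uma (id=4) -> order Keyboard
  employee Hank (id=1) -> order Keyboard


5 rows:
Grace, Laptop, 2
Carol, Monitor, 7
Carol, Keyboard, 2
Uma, Keyboard, 2
Hank, Keyboard, 2


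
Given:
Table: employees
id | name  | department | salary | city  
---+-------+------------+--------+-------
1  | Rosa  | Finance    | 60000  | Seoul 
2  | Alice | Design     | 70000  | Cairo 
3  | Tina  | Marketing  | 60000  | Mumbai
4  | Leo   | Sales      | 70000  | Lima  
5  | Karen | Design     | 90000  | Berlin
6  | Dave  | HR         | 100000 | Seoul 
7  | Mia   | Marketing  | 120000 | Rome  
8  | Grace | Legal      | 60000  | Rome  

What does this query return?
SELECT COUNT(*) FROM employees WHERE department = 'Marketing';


Counting rows where department = 'Marketing'
  Tina -> MATCH
  Mia -> MATCH


2


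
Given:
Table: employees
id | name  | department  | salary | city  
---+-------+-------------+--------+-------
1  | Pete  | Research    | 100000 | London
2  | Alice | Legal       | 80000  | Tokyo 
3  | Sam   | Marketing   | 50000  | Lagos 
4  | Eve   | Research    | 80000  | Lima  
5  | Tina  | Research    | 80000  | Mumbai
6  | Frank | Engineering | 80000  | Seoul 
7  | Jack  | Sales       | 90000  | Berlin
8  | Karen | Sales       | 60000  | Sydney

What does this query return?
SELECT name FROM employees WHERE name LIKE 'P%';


LIKE 'P%' matches names starting with 'P'
Matching: 1

1 rows:
Pete


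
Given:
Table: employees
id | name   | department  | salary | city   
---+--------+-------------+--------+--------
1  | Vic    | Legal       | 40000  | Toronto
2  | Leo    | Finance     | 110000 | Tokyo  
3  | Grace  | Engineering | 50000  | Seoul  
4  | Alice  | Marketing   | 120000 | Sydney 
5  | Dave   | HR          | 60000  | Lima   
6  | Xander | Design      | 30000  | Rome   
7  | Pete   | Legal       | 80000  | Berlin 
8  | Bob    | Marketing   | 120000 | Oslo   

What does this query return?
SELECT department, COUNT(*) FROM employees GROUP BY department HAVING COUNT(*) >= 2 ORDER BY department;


Groups with count >= 2:
  Legal: 2 -> PASS
  Marketing: 2 -> PASS
  Design: 1 -> filtered out
  Engineering: 1 -> filtered out
  Finance: 1 -> filtered out
  HR: 1 -> filtered out


2 groups:
Legal, 2
Marketing, 2


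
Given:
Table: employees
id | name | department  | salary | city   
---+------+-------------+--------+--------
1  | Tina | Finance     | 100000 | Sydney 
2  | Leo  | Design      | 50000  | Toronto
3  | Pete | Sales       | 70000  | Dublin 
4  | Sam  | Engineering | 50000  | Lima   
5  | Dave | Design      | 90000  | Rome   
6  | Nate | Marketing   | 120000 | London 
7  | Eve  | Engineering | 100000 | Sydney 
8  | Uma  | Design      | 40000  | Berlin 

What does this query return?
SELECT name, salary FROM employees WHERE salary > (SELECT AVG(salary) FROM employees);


Subquery: AVG(salary) = 77500.0
Filtering: salary > 77500.0
  Tina (100000) -> MATCH
  Dave (90000) -> MATCH
  Nate (120000) -> MATCH
  Eve (100000) -> MATCH


4 rows:
Tina, 100000
Dave, 90000
Nate, 120000
Eve, 100000


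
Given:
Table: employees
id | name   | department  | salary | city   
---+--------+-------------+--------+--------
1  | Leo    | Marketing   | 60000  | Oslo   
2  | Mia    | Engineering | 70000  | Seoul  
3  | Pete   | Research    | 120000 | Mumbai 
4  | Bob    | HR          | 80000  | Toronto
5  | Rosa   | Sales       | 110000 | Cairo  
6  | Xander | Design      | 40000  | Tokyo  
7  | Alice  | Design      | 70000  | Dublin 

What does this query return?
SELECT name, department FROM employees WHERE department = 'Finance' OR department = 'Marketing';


Filtering: department = 'Finance' OR 'Marketing'
Matching: 1 rows

1 rows:
Leo, Marketing


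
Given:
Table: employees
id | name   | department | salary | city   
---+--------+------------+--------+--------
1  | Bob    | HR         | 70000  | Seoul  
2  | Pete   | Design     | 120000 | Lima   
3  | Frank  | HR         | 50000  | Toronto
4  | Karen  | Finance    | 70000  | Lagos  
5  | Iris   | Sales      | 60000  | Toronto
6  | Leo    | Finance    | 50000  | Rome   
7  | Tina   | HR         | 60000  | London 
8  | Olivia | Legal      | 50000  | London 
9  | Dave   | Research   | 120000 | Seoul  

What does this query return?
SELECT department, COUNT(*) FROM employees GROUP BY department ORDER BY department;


Assigning each row to its department group:
  Bob -> HR
  Pete -> Design
  Frank -> HR
  Karen -> Finance
  Iris -> Sales
  Leo -> Finance
  Tina -> HR
  Olivia -> Legal
  Dave -> Research


6 groups:
Design, 1
Finance, 2
HR, 3
Legal, 1
Research, 1
Sales, 1


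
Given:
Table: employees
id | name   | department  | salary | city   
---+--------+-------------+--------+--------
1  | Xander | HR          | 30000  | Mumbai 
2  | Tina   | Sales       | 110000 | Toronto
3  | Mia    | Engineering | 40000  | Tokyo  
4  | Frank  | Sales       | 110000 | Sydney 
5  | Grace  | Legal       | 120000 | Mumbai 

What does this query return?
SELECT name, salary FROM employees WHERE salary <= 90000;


Filtering: salary <= 90000
Matching: 2 rows

2 rows:
Xander, 30000
Mia, 40000


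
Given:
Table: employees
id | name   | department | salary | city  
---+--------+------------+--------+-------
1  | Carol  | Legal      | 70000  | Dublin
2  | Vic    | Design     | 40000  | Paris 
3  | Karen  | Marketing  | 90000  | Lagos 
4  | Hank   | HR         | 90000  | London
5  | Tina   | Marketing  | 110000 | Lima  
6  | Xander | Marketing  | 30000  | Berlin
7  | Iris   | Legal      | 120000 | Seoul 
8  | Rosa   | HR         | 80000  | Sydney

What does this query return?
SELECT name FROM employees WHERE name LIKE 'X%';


LIKE 'X%' matches names starting with 'X'
Matching: 1

1 rows:
Xander


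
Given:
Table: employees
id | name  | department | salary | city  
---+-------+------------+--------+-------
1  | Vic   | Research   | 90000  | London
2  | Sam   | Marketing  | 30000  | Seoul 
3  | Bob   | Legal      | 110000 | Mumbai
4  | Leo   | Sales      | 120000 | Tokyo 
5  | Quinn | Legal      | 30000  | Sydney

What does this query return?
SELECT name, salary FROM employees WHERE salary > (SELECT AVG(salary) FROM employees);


Subquery: AVG(salary) = 76000.0
Filtering: salary > 76000.0
  Vic (90000) -> MATCH
  Bob (110000) -> MATCH
  Leo (120000) -> MATCH


3 rows:
Vic, 90000
Bob, 110000
Leo, 120000
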